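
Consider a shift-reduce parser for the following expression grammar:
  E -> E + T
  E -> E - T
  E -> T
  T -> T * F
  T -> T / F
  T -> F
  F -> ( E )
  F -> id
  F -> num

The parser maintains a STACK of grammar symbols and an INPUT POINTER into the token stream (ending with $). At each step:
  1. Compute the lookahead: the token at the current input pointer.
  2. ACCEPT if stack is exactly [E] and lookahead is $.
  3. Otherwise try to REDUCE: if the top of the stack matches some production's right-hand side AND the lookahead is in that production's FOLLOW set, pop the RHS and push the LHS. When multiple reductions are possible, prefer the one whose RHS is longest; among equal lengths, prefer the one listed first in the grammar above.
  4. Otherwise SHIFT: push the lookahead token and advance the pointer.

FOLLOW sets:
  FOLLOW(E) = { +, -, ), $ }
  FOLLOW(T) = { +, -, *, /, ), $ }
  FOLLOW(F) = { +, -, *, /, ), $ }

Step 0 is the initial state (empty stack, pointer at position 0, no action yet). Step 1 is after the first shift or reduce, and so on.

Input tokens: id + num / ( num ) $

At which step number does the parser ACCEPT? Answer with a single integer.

Step 1: shift id. Stack=[id] ptr=1 lookahead=+ remaining=[+ num / ( num ) $]
Step 2: reduce F->id. Stack=[F] ptr=1 lookahead=+ remaining=[+ num / ( num ) $]
Step 3: reduce T->F. Stack=[T] ptr=1 lookahead=+ remaining=[+ num / ( num ) $]
Step 4: reduce E->T. Stack=[E] ptr=1 lookahead=+ remaining=[+ num / ( num ) $]
Step 5: shift +. Stack=[E +] ptr=2 lookahead=num remaining=[num / ( num ) $]
Step 6: shift num. Stack=[E + num] ptr=3 lookahead=/ remaining=[/ ( num ) $]
Step 7: reduce F->num. Stack=[E + F] ptr=3 lookahead=/ remaining=[/ ( num ) $]
Step 8: reduce T->F. Stack=[E + T] ptr=3 lookahead=/ remaining=[/ ( num ) $]
Step 9: shift /. Stack=[E + T /] ptr=4 lookahead=( remaining=[( num ) $]
Step 10: shift (. Stack=[E + T / (] ptr=5 lookahead=num remaining=[num ) $]
Step 11: shift num. Stack=[E + T / ( num] ptr=6 lookahead=) remaining=[) $]
Step 12: reduce F->num. Stack=[E + T / ( F] ptr=6 lookahead=) remaining=[) $]
Step 13: reduce T->F. Stack=[E + T / ( T] ptr=6 lookahead=) remaining=[) $]
Step 14: reduce E->T. Stack=[E + T / ( E] ptr=6 lookahead=) remaining=[) $]
Step 15: shift ). Stack=[E + T / ( E )] ptr=7 lookahead=$ remaining=[$]
Step 16: reduce F->( E ). Stack=[E + T / F] ptr=7 lookahead=$ remaining=[$]
Step 17: reduce T->T / F. Stack=[E + T] ptr=7 lookahead=$ remaining=[$]
Step 18: reduce E->E + T. Stack=[E] ptr=7 lookahead=$ remaining=[$]
Step 19: accept. Stack=[E] ptr=7 lookahead=$ remaining=[$]

Answer: 19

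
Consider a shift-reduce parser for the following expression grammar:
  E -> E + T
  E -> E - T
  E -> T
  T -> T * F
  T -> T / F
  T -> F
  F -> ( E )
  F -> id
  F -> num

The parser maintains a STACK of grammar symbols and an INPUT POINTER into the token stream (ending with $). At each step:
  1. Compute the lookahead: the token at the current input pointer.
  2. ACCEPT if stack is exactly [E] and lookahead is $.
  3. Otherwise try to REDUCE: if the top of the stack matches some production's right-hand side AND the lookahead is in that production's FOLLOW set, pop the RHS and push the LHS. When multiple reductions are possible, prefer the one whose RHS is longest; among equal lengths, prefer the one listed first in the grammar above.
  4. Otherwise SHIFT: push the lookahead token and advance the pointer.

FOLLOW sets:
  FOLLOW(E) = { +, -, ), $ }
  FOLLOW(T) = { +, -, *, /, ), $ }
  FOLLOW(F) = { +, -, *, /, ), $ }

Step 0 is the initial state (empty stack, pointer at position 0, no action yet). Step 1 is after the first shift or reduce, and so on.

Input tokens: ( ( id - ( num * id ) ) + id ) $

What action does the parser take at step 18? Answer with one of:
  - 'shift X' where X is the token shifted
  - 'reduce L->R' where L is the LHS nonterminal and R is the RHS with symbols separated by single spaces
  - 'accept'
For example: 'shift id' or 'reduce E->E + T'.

Answer: reduce F->( E )

Derivation:
Step 1: shift (. Stack=[(] ptr=1 lookahead=( remaining=[( id - ( num * id ) ) + id ) $]
Step 2: shift (. Stack=[( (] ptr=2 lookahead=id remaining=[id - ( num * id ) ) + id ) $]
Step 3: shift id. Stack=[( ( id] ptr=3 lookahead=- remaining=[- ( num * id ) ) + id ) $]
Step 4: reduce F->id. Stack=[( ( F] ptr=3 lookahead=- remaining=[- ( num * id ) ) + id ) $]
Step 5: reduce T->F. Stack=[( ( T] ptr=3 lookahead=- remaining=[- ( num * id ) ) + id ) $]
Step 6: reduce E->T. Stack=[( ( E] ptr=3 lookahead=- remaining=[- ( num * id ) ) + id ) $]
Step 7: shift -. Stack=[( ( E -] ptr=4 lookahead=( remaining=[( num * id ) ) + id ) $]
Step 8: shift (. Stack=[( ( E - (] ptr=5 lookahead=num remaining=[num * id ) ) + id ) $]
Step 9: shift num. Stack=[( ( E - ( num] ptr=6 lookahead=* remaining=[* id ) ) + id ) $]
Step 10: reduce F->num. Stack=[( ( E - ( F] ptr=6 lookahead=* remaining=[* id ) ) + id ) $]
Step 11: reduce T->F. Stack=[( ( E - ( T] ptr=6 lookahead=* remaining=[* id ) ) + id ) $]
Step 12: shift *. Stack=[( ( E - ( T *] ptr=7 lookahead=id remaining=[id ) ) + id ) $]
Step 13: shift id. Stack=[( ( E - ( T * id] ptr=8 lookahead=) remaining=[) ) + id ) $]
Step 14: reduce F->id. Stack=[( ( E - ( T * F] ptr=8 lookahead=) remaining=[) ) + id ) $]
Step 15: reduce T->T * F. Stack=[( ( E - ( T] ptr=8 lookahead=) remaining=[) ) + id ) $]
Step 16: reduce E->T. Stack=[( ( E - ( E] ptr=8 lookahead=) remaining=[) ) + id ) $]
Step 17: shift ). Stack=[( ( E - ( E )] ptr=9 lookahead=) remaining=[) + id ) $]
Step 18: reduce F->( E ). Stack=[( ( E - F] ptr=9 lookahead=) remaining=[) + id ) $]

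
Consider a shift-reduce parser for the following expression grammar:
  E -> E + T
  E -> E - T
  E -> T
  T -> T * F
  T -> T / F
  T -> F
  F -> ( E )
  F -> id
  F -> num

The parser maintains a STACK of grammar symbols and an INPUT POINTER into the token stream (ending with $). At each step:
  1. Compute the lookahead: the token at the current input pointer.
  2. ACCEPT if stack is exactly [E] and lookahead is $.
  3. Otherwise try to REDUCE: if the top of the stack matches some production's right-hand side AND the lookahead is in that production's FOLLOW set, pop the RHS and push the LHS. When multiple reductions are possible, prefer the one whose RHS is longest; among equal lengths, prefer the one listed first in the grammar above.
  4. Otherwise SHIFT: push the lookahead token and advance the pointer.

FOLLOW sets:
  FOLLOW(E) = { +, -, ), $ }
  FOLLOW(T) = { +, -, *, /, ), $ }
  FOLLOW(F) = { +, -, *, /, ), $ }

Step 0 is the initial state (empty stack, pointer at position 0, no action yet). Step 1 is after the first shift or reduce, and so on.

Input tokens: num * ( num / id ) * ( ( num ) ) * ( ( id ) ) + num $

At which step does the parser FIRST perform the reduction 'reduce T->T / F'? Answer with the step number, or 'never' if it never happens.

Answer: 12

Derivation:
Step 1: shift num. Stack=[num] ptr=1 lookahead=* remaining=[* ( num / id ) * ( ( num ) ) * ( ( id ) ) + num $]
Step 2: reduce F->num. Stack=[F] ptr=1 lookahead=* remaining=[* ( num / id ) * ( ( num ) ) * ( ( id ) ) + num $]
Step 3: reduce T->F. Stack=[T] ptr=1 lookahead=* remaining=[* ( num / id ) * ( ( num ) ) * ( ( id ) ) + num $]
Step 4: shift *. Stack=[T *] ptr=2 lookahead=( remaining=[( num / id ) * ( ( num ) ) * ( ( id ) ) + num $]
Step 5: shift (. Stack=[T * (] ptr=3 lookahead=num remaining=[num / id ) * ( ( num ) ) * ( ( id ) ) + num $]
Step 6: shift num. Stack=[T * ( num] ptr=4 lookahead=/ remaining=[/ id ) * ( ( num ) ) * ( ( id ) ) + num $]
Step 7: reduce F->num. Stack=[T * ( F] ptr=4 lookahead=/ remaining=[/ id ) * ( ( num ) ) * ( ( id ) ) + num $]
Step 8: reduce T->F. Stack=[T * ( T] ptr=4 lookahead=/ remaining=[/ id ) * ( ( num ) ) * ( ( id ) ) + num $]
Step 9: shift /. Stack=[T * ( T /] ptr=5 lookahead=id remaining=[id ) * ( ( num ) ) * ( ( id ) ) + num $]
Step 10: shift id. Stack=[T * ( T / id] ptr=6 lookahead=) remaining=[) * ( ( num ) ) * ( ( id ) ) + num $]
Step 11: reduce F->id. Stack=[T * ( T / F] ptr=6 lookahead=) remaining=[) * ( ( num ) ) * ( ( id ) ) + num $]
Step 12: reduce T->T / F. Stack=[T * ( T] ptr=6 lookahead=) remaining=[) * ( ( num ) ) * ( ( id ) ) + num $]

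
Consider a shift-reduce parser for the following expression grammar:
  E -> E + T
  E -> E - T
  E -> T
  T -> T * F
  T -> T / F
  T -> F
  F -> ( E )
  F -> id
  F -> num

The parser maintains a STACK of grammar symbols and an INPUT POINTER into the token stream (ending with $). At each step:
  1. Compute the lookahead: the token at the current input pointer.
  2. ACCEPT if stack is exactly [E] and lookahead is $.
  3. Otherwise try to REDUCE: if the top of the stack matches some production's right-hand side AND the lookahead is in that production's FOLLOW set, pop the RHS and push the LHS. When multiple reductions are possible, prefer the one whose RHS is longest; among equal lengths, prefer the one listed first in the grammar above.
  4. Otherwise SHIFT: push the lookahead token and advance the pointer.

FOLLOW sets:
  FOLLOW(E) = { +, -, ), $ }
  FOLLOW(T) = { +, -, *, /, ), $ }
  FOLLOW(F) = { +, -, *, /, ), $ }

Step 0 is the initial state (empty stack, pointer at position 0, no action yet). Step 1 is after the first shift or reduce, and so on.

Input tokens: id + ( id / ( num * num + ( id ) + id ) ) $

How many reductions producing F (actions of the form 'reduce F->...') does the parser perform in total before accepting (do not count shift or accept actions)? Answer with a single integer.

Answer: 9

Derivation:
Step 1: shift id. Stack=[id] ptr=1 lookahead=+ remaining=[+ ( id / ( num * num + ( id ) + id ) ) $]
Step 2: reduce F->id. Stack=[F] ptr=1 lookahead=+ remaining=[+ ( id / ( num * num + ( id ) + id ) ) $]
Step 3: reduce T->F. Stack=[T] ptr=1 lookahead=+ remaining=[+ ( id / ( num * num + ( id ) + id ) ) $]
Step 4: reduce E->T. Stack=[E] ptr=1 lookahead=+ remaining=[+ ( id / ( num * num + ( id ) + id ) ) $]
Step 5: shift +. Stack=[E +] ptr=2 lookahead=( remaining=[( id / ( num * num + ( id ) + id ) ) $]
Step 6: shift (. Stack=[E + (] ptr=3 lookahead=id remaining=[id / ( num * num + ( id ) + id ) ) $]
Step 7: shift id. Stack=[E + ( id] ptr=4 lookahead=/ remaining=[/ ( num * num + ( id ) + id ) ) $]
Step 8: reduce F->id. Stack=[E + ( F] ptr=4 lookahead=/ remaining=[/ ( num * num + ( id ) + id ) ) $]
Step 9: reduce T->F. Stack=[E + ( T] ptr=4 lookahead=/ remaining=[/ ( num * num + ( id ) + id ) ) $]
Step 10: shift /. Stack=[E + ( T /] ptr=5 lookahead=( remaining=[( num * num + ( id ) + id ) ) $]
Step 11: shift (. Stack=[E + ( T / (] ptr=6 lookahead=num remaining=[num * num + ( id ) + id ) ) $]
Step 12: shift num. Stack=[E + ( T / ( num] ptr=7 lookahead=* remaining=[* num + ( id ) + id ) ) $]
Step 13: reduce F->num. Stack=[E + ( T / ( F] ptr=7 lookahead=* remaining=[* num + ( id ) + id ) ) $]
Step 14: reduce T->F. Stack=[E + ( T / ( T] ptr=7 lookahead=* remaining=[* num + ( id ) + id ) ) $]
Step 15: shift *. Stack=[E + ( T / ( T *] ptr=8 lookahead=num remaining=[num + ( id ) + id ) ) $]
Step 16: shift num. Stack=[E + ( T / ( T * num] ptr=9 lookahead=+ remaining=[+ ( id ) + id ) ) $]
Step 17: reduce F->num. Stack=[E + ( T / ( T * F] ptr=9 lookahead=+ remaining=[+ ( id ) + id ) ) $]
Step 18: reduce T->T * F. Stack=[E + ( T / ( T] ptr=9 lookahead=+ remaining=[+ ( id ) + id ) ) $]
Step 19: reduce E->T. Stack=[E + ( T / ( E] ptr=9 lookahead=+ remaining=[+ ( id ) + id ) ) $]
Step 20: shift +. Stack=[E + ( T / ( E +] ptr=10 lookahead=( remaining=[( id ) + id ) ) $]
Step 21: shift (. Stack=[E + ( T / ( E + (] ptr=11 lookahead=id remaining=[id ) + id ) ) $]
Step 22: shift id. Stack=[E + ( T / ( E + ( id] ptr=12 lookahead=) remaining=[) + id ) ) $]
Step 23: reduce F->id. Stack=[E + ( T / ( E + ( F] ptr=12 lookahead=) remaining=[) + id ) ) $]
Step 24: reduce T->F. Stack=[E + ( T / ( E + ( T] ptr=12 lookahead=) remaining=[) + id ) ) $]
Step 25: reduce E->T. Stack=[E + ( T / ( E + ( E] ptr=12 lookahead=) remaining=[) + id ) ) $]
Step 26: shift ). Stack=[E + ( T / ( E + ( E )] ptr=13 lookahead=+ remaining=[+ id ) ) $]
Step 27: reduce F->( E ). Stack=[E + ( T / ( E + F] ptr=13 lookahead=+ remaining=[+ id ) ) $]
Step 28: reduce T->F. Stack=[E + ( T / ( E + T] ptr=13 lookahead=+ remaining=[+ id ) ) $]
Step 29: reduce E->E + T. Stack=[E + ( T / ( E] ptr=13 lookahead=+ remaining=[+ id ) ) $]
Step 30: shift +. Stack=[E + ( T / ( E +] ptr=14 lookahead=id remaining=[id ) ) $]
Step 31: shift id. Stack=[E + ( T / ( E + id] ptr=15 lookahead=) remaining=[) ) $]
Step 32: reduce F->id. Stack=[E + ( T / ( E + F] ptr=15 lookahead=) remaining=[) ) $]
Step 33: reduce T->F. Stack=[E + ( T / ( E + T] ptr=15 lookahead=) remaining=[) ) $]
Step 34: reduce E->E + T. Stack=[E + ( T / ( E] ptr=15 lookahead=) remaining=[) ) $]
Step 35: shift ). Stack=[E + ( T / ( E )] ptr=16 lookahead=) remaining=[) $]
Step 36: reduce F->( E ). Stack=[E + ( T / F] ptr=16 lookahead=) remaining=[) $]
Step 37: reduce T->T / F. Stack=[E + ( T] ptr=16 lookahead=) remaining=[) $]
Step 38: reduce E->T. Stack=[E + ( E] ptr=16 lookahead=) remaining=[) $]
Step 39: shift ). Stack=[E + ( E )] ptr=17 lookahead=$ remaining=[$]
Step 40: reduce F->( E ). Stack=[E + F] ptr=17 lookahead=$ remaining=[$]
Step 41: reduce T->F. Stack=[E + T] ptr=17 lookahead=$ remaining=[$]
Step 42: reduce E->E + T. Stack=[E] ptr=17 lookahead=$ remaining=[$]
Step 43: accept. Stack=[E] ptr=17 lookahead=$ remaining=[$]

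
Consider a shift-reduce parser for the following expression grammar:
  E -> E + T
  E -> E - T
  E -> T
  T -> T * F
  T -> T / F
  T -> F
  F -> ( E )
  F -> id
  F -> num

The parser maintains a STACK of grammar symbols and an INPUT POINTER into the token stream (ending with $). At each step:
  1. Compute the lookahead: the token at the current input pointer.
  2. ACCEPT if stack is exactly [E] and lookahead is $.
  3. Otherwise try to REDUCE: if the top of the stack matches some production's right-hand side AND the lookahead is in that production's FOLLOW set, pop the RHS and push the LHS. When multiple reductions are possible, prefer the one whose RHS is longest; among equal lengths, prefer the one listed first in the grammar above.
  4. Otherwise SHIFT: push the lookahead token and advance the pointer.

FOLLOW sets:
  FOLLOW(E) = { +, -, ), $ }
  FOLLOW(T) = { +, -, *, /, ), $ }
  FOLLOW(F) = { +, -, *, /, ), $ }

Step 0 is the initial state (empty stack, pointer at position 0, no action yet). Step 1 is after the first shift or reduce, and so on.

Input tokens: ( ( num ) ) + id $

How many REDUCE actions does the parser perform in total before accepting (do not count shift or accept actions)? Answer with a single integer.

Step 1: shift (. Stack=[(] ptr=1 lookahead=( remaining=[( num ) ) + id $]
Step 2: shift (. Stack=[( (] ptr=2 lookahead=num remaining=[num ) ) + id $]
Step 3: shift num. Stack=[( ( num] ptr=3 lookahead=) remaining=[) ) + id $]
Step 4: reduce F->num. Stack=[( ( F] ptr=3 lookahead=) remaining=[) ) + id $]
Step 5: reduce T->F. Stack=[( ( T] ptr=3 lookahead=) remaining=[) ) + id $]
Step 6: reduce E->T. Stack=[( ( E] ptr=3 lookahead=) remaining=[) ) + id $]
Step 7: shift ). Stack=[( ( E )] ptr=4 lookahead=) remaining=[) + id $]
Step 8: reduce F->( E ). Stack=[( F] ptr=4 lookahead=) remaining=[) + id $]
Step 9: reduce T->F. Stack=[( T] ptr=4 lookahead=) remaining=[) + id $]
Step 10: reduce E->T. Stack=[( E] ptr=4 lookahead=) remaining=[) + id $]
Step 11: shift ). Stack=[( E )] ptr=5 lookahead=+ remaining=[+ id $]
Step 12: reduce F->( E ). Stack=[F] ptr=5 lookahead=+ remaining=[+ id $]
Step 13: reduce T->F. Stack=[T] ptr=5 lookahead=+ remaining=[+ id $]
Step 14: reduce E->T. Stack=[E] ptr=5 lookahead=+ remaining=[+ id $]
Step 15: shift +. Stack=[E +] ptr=6 lookahead=id remaining=[id $]
Step 16: shift id. Stack=[E + id] ptr=7 lookahead=$ remaining=[$]
Step 17: reduce F->id. Stack=[E + F] ptr=7 lookahead=$ remaining=[$]
Step 18: reduce T->F. Stack=[E + T] ptr=7 lookahead=$ remaining=[$]
Step 19: reduce E->E + T. Stack=[E] ptr=7 lookahead=$ remaining=[$]
Step 20: accept. Stack=[E] ptr=7 lookahead=$ remaining=[$]

Answer: 12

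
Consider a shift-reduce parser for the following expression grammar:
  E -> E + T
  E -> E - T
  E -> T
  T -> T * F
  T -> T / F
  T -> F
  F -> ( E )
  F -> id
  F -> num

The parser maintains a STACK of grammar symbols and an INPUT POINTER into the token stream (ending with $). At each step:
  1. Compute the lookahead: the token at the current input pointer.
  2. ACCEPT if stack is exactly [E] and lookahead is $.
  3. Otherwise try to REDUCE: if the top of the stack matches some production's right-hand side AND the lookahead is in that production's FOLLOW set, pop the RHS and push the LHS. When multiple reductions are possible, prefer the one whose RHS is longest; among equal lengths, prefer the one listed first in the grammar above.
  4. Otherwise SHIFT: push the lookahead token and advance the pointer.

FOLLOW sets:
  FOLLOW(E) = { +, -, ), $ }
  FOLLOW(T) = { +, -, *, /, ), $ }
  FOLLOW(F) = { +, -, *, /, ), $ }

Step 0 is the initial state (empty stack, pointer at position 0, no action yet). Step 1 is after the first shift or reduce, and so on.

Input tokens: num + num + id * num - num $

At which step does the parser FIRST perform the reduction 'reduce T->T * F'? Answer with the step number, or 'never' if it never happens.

Step 1: shift num. Stack=[num] ptr=1 lookahead=+ remaining=[+ num + id * num - num $]
Step 2: reduce F->num. Stack=[F] ptr=1 lookahead=+ remaining=[+ num + id * num - num $]
Step 3: reduce T->F. Stack=[T] ptr=1 lookahead=+ remaining=[+ num + id * num - num $]
Step 4: reduce E->T. Stack=[E] ptr=1 lookahead=+ remaining=[+ num + id * num - num $]
Step 5: shift +. Stack=[E +] ptr=2 lookahead=num remaining=[num + id * num - num $]
Step 6: shift num. Stack=[E + num] ptr=3 lookahead=+ remaining=[+ id * num - num $]
Step 7: reduce F->num. Stack=[E + F] ptr=3 lookahead=+ remaining=[+ id * num - num $]
Step 8: reduce T->F. Stack=[E + T] ptr=3 lookahead=+ remaining=[+ id * num - num $]
Step 9: reduce E->E + T. Stack=[E] ptr=3 lookahead=+ remaining=[+ id * num - num $]
Step 10: shift +. Stack=[E +] ptr=4 lookahead=id remaining=[id * num - num $]
Step 11: shift id. Stack=[E + id] ptr=5 lookahead=* remaining=[* num - num $]
Step 12: reduce F->id. Stack=[E + F] ptr=5 lookahead=* remaining=[* num - num $]
Step 13: reduce T->F. Stack=[E + T] ptr=5 lookahead=* remaining=[* num - num $]
Step 14: shift *. Stack=[E + T *] ptr=6 lookahead=num remaining=[num - num $]
Step 15: shift num. Stack=[E + T * num] ptr=7 lookahead=- remaining=[- num $]
Step 16: reduce F->num. Stack=[E + T * F] ptr=7 lookahead=- remaining=[- num $]
Step 17: reduce T->T * F. Stack=[E + T] ptr=7 lookahead=- remaining=[- num $]

Answer: 17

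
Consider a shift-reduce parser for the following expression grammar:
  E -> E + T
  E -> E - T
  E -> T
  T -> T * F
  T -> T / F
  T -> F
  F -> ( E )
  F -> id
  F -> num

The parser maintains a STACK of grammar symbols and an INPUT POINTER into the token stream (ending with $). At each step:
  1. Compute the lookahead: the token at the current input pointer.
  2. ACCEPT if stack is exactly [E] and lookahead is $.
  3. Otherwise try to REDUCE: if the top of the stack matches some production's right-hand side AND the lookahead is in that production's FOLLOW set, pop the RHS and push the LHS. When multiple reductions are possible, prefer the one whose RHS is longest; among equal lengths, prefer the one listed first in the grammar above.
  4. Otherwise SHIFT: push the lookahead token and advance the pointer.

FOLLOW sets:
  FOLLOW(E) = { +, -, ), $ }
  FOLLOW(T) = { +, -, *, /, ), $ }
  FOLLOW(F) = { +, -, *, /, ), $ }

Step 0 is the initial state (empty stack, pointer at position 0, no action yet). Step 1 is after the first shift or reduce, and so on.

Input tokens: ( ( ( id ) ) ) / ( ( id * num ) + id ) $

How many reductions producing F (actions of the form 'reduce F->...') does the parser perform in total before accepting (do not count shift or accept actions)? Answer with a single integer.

Step 1: shift (. Stack=[(] ptr=1 lookahead=( remaining=[( ( id ) ) ) / ( ( id * num ) + id ) $]
Step 2: shift (. Stack=[( (] ptr=2 lookahead=( remaining=[( id ) ) ) / ( ( id * num ) + id ) $]
Step 3: shift (. Stack=[( ( (] ptr=3 lookahead=id remaining=[id ) ) ) / ( ( id * num ) + id ) $]
Step 4: shift id. Stack=[( ( ( id] ptr=4 lookahead=) remaining=[) ) ) / ( ( id * num ) + id ) $]
Step 5: reduce F->id. Stack=[( ( ( F] ptr=4 lookahead=) remaining=[) ) ) / ( ( id * num ) + id ) $]
Step 6: reduce T->F. Stack=[( ( ( T] ptr=4 lookahead=) remaining=[) ) ) / ( ( id * num ) + id ) $]
Step 7: reduce E->T. Stack=[( ( ( E] ptr=4 lookahead=) remaining=[) ) ) / ( ( id * num ) + id ) $]
Step 8: shift ). Stack=[( ( ( E )] ptr=5 lookahead=) remaining=[) ) / ( ( id * num ) + id ) $]
Step 9: reduce F->( E ). Stack=[( ( F] ptr=5 lookahead=) remaining=[) ) / ( ( id * num ) + id ) $]
Step 10: reduce T->F. Stack=[( ( T] ptr=5 lookahead=) remaining=[) ) / ( ( id * num ) + id ) $]
Step 11: reduce E->T. Stack=[( ( E] ptr=5 lookahead=) remaining=[) ) / ( ( id * num ) + id ) $]
Step 12: shift ). Stack=[( ( E )] ptr=6 lookahead=) remaining=[) / ( ( id * num ) + id ) $]
Step 13: reduce F->( E ). Stack=[( F] ptr=6 lookahead=) remaining=[) / ( ( id * num ) + id ) $]
Step 14: reduce T->F. Stack=[( T] ptr=6 lookahead=) remaining=[) / ( ( id * num ) + id ) $]
Step 15: reduce E->T. Stack=[( E] ptr=6 lookahead=) remaining=[) / ( ( id * num ) + id ) $]
Step 16: shift ). Stack=[( E )] ptr=7 lookahead=/ remaining=[/ ( ( id * num ) + id ) $]
Step 17: reduce F->( E ). Stack=[F] ptr=7 lookahead=/ remaining=[/ ( ( id * num ) + id ) $]
Step 18: reduce T->F. Stack=[T] ptr=7 lookahead=/ remaining=[/ ( ( id * num ) + id ) $]
Step 19: shift /. Stack=[T /] ptr=8 lookahead=( remaining=[( ( id * num ) + id ) $]
Step 20: shift (. Stack=[T / (] ptr=9 lookahead=( remaining=[( id * num ) + id ) $]
Step 21: shift (. Stack=[T / ( (] ptr=10 lookahead=id remaining=[id * num ) + id ) $]
Step 22: shift id. Stack=[T / ( ( id] ptr=11 lookahead=* remaining=[* num ) + id ) $]
Step 23: reduce F->id. Stack=[T / ( ( F] ptr=11 lookahead=* remaining=[* num ) + id ) $]
Step 24: reduce T->F. Stack=[T / ( ( T] ptr=11 lookahead=* remaining=[* num ) + id ) $]
Step 25: shift *. Stack=[T / ( ( T *] ptr=12 lookahead=num remaining=[num ) + id ) $]
Step 26: shift num. Stack=[T / ( ( T * num] ptr=13 lookahead=) remaining=[) + id ) $]
Step 27: reduce F->num. Stack=[T / ( ( T * F] ptr=13 lookahead=) remaining=[) + id ) $]
Step 28: reduce T->T * F. Stack=[T / ( ( T] ptr=13 lookahead=) remaining=[) + id ) $]
Step 29: reduce E->T. Stack=[T / ( ( E] ptr=13 lookahead=) remaining=[) + id ) $]
Step 30: shift ). Stack=[T / ( ( E )] ptr=14 lookahead=+ remaining=[+ id ) $]
Step 31: reduce F->( E ). Stack=[T / ( F] ptr=14 lookahead=+ remaining=[+ id ) $]
Step 32: reduce T->F. Stack=[T / ( T] ptr=14 lookahead=+ remaining=[+ id ) $]
Step 33: reduce E->T. Stack=[T / ( E] ptr=14 lookahead=+ remaining=[+ id ) $]
Step 34: shift +. Stack=[T / ( E +] ptr=15 lookahead=id remaining=[id ) $]
Step 35: shift id. Stack=[T / ( E + id] ptr=16 lookahead=) remaining=[) $]
Step 36: reduce F->id. Stack=[T / ( E + F] ptr=16 lookahead=) remaining=[) $]
Step 37: reduce T->F. Stack=[T / ( E + T] ptr=16 lookahead=) remaining=[) $]
Step 38: reduce E->E + T. Stack=[T / ( E] ptr=16 lookahead=) remaining=[) $]
Step 39: shift ). Stack=[T / ( E )] ptr=17 lookahead=$ remaining=[$]
Step 40: reduce F->( E ). Stack=[T / F] ptr=17 lookahead=$ remaining=[$]
Step 41: reduce T->T / F. Stack=[T] ptr=17 lookahead=$ remaining=[$]
Step 42: reduce E->T. Stack=[E] ptr=17 lookahead=$ remaining=[$]
Step 43: accept. Stack=[E] ptr=17 lookahead=$ remaining=[$]

Answer: 9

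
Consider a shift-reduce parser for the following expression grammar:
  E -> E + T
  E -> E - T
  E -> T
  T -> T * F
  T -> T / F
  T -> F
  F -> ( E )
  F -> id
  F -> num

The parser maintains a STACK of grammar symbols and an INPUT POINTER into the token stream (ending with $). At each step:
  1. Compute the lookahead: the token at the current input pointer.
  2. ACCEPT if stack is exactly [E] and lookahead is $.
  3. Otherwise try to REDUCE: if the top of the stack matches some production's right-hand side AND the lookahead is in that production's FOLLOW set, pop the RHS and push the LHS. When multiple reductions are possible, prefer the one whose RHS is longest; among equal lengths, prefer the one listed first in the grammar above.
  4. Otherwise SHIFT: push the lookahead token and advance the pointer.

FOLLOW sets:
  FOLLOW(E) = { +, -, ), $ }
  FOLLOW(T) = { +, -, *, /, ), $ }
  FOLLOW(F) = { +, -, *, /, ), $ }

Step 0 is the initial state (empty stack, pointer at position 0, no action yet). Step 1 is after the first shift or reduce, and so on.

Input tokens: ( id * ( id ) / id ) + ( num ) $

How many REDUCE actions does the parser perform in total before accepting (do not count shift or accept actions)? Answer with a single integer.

Step 1: shift (. Stack=[(] ptr=1 lookahead=id remaining=[id * ( id ) / id ) + ( num ) $]
Step 2: shift id. Stack=[( id] ptr=2 lookahead=* remaining=[* ( id ) / id ) + ( num ) $]
Step 3: reduce F->id. Stack=[( F] ptr=2 lookahead=* remaining=[* ( id ) / id ) + ( num ) $]
Step 4: reduce T->F. Stack=[( T] ptr=2 lookahead=* remaining=[* ( id ) / id ) + ( num ) $]
Step 5: shift *. Stack=[( T *] ptr=3 lookahead=( remaining=[( id ) / id ) + ( num ) $]
Step 6: shift (. Stack=[( T * (] ptr=4 lookahead=id remaining=[id ) / id ) + ( num ) $]
Step 7: shift id. Stack=[( T * ( id] ptr=5 lookahead=) remaining=[) / id ) + ( num ) $]
Step 8: reduce F->id. Stack=[( T * ( F] ptr=5 lookahead=) remaining=[) / id ) + ( num ) $]
Step 9: reduce T->F. Stack=[( T * ( T] ptr=5 lookahead=) remaining=[) / id ) + ( num ) $]
Step 10: reduce E->T. Stack=[( T * ( E] ptr=5 lookahead=) remaining=[) / id ) + ( num ) $]
Step 11: shift ). Stack=[( T * ( E )] ptr=6 lookahead=/ remaining=[/ id ) + ( num ) $]
Step 12: reduce F->( E ). Stack=[( T * F] ptr=6 lookahead=/ remaining=[/ id ) + ( num ) $]
Step 13: reduce T->T * F. Stack=[( T] ptr=6 lookahead=/ remaining=[/ id ) + ( num ) $]
Step 14: shift /. Stack=[( T /] ptr=7 lookahead=id remaining=[id ) + ( num ) $]
Step 15: shift id. Stack=[( T / id] ptr=8 lookahead=) remaining=[) + ( num ) $]
Step 16: reduce F->id. Stack=[( T / F] ptr=8 lookahead=) remaining=[) + ( num ) $]
Step 17: reduce T->T / F. Stack=[( T] ptr=8 lookahead=) remaining=[) + ( num ) $]
Step 18: reduce E->T. Stack=[( E] ptr=8 lookahead=) remaining=[) + ( num ) $]
Step 19: shift ). Stack=[( E )] ptr=9 lookahead=+ remaining=[+ ( num ) $]
Step 20: reduce F->( E ). Stack=[F] ptr=9 lookahead=+ remaining=[+ ( num ) $]
Step 21: reduce T->F. Stack=[T] ptr=9 lookahead=+ remaining=[+ ( num ) $]
Step 22: reduce E->T. Stack=[E] ptr=9 lookahead=+ remaining=[+ ( num ) $]
Step 23: shift +. Stack=[E +] ptr=10 lookahead=( remaining=[( num ) $]
Step 24: shift (. Stack=[E + (] ptr=11 lookahead=num remaining=[num ) $]
Step 25: shift num. Stack=[E + ( num] ptr=12 lookahead=) remaining=[) $]
Step 26: reduce F->num. Stack=[E + ( F] ptr=12 lookahead=) remaining=[) $]
Step 27: reduce T->F. Stack=[E + ( T] ptr=12 lookahead=) remaining=[) $]
Step 28: reduce E->T. Stack=[E + ( E] ptr=12 lookahead=) remaining=[) $]
Step 29: shift ). Stack=[E + ( E )] ptr=13 lookahead=$ remaining=[$]
Step 30: reduce F->( E ). Stack=[E + F] ptr=13 lookahead=$ remaining=[$]
Step 31: reduce T->F. Stack=[E + T] ptr=13 lookahead=$ remaining=[$]
Step 32: reduce E->E + T. Stack=[E] ptr=13 lookahead=$ remaining=[$]
Step 33: accept. Stack=[E] ptr=13 lookahead=$ remaining=[$]

Answer: 19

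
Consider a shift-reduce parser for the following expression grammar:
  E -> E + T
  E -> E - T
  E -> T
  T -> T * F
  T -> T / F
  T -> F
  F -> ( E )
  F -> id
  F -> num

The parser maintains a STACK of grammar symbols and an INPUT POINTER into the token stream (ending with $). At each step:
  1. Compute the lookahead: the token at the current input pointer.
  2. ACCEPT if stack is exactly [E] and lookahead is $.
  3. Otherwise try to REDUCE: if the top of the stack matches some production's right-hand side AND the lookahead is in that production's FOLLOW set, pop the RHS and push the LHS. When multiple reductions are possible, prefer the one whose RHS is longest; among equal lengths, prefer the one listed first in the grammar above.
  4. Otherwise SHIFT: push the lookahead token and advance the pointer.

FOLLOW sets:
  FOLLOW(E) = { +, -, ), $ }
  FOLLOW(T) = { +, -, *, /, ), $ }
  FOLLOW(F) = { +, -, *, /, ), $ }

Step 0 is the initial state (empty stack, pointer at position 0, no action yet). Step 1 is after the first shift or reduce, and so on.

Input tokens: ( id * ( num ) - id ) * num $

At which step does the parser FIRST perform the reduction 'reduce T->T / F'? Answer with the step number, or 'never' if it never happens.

Answer: never

Derivation:
Step 1: shift (. Stack=[(] ptr=1 lookahead=id remaining=[id * ( num ) - id ) * num $]
Step 2: shift id. Stack=[( id] ptr=2 lookahead=* remaining=[* ( num ) - id ) * num $]
Step 3: reduce F->id. Stack=[( F] ptr=2 lookahead=* remaining=[* ( num ) - id ) * num $]
Step 4: reduce T->F. Stack=[( T] ptr=2 lookahead=* remaining=[* ( num ) - id ) * num $]
Step 5: shift *. Stack=[( T *] ptr=3 lookahead=( remaining=[( num ) - id ) * num $]
Step 6: shift (. Stack=[( T * (] ptr=4 lookahead=num remaining=[num ) - id ) * num $]
Step 7: shift num. Stack=[( T * ( num] ptr=5 lookahead=) remaining=[) - id ) * num $]
Step 8: reduce F->num. Stack=[( T * ( F] ptr=5 lookahead=) remaining=[) - id ) * num $]
Step 9: reduce T->F. Stack=[( T * ( T] ptr=5 lookahead=) remaining=[) - id ) * num $]
Step 10: reduce E->T. Stack=[( T * ( E] ptr=5 lookahead=) remaining=[) - id ) * num $]
Step 11: shift ). Stack=[( T * ( E )] ptr=6 lookahead=- remaining=[- id ) * num $]
Step 12: reduce F->( E ). Stack=[( T * F] ptr=6 lookahead=- remaining=[- id ) * num $]
Step 13: reduce T->T * F. Stack=[( T] ptr=6 lookahead=- remaining=[- id ) * num $]
Step 14: reduce E->T. Stack=[( E] ptr=6 lookahead=- remaining=[- id ) * num $]
Step 15: shift -. Stack=[( E -] ptr=7 lookahead=id remaining=[id ) * num $]
Step 16: shift id. Stack=[( E - id] ptr=8 lookahead=) remaining=[) * num $]
Step 17: reduce F->id. Stack=[( E - F] ptr=8 lookahead=) remaining=[) * num $]
Step 18: reduce T->F. Stack=[( E - T] ptr=8 lookahead=) remaining=[) * num $]
Step 19: reduce E->E - T. Stack=[( E] ptr=8 lookahead=) remaining=[) * num $]
Step 20: shift ). Stack=[( E )] ptr=9 lookahead=* remaining=[* num $]
Step 21: reduce F->( E ). Stack=[F] ptr=9 lookahead=* remaining=[* num $]
Step 22: reduce T->F. Stack=[T] ptr=9 lookahead=* remaining=[* num $]
Step 23: shift *. Stack=[T *] ptr=10 lookahead=num remaining=[num $]
Step 24: shift num. Stack=[T * num] ptr=11 lookahead=$ remaining=[$]
Step 25: reduce F->num. Stack=[T * F] ptr=11 lookahead=$ remaining=[$]
Step 26: reduce T->T * F. Stack=[T] ptr=11 lookahead=$ remaining=[$]
Step 27: reduce E->T. Stack=[E] ptr=11 lookahead=$ remaining=[$]
Step 28: accept. Stack=[E] ptr=11 lookahead=$ remaining=[$]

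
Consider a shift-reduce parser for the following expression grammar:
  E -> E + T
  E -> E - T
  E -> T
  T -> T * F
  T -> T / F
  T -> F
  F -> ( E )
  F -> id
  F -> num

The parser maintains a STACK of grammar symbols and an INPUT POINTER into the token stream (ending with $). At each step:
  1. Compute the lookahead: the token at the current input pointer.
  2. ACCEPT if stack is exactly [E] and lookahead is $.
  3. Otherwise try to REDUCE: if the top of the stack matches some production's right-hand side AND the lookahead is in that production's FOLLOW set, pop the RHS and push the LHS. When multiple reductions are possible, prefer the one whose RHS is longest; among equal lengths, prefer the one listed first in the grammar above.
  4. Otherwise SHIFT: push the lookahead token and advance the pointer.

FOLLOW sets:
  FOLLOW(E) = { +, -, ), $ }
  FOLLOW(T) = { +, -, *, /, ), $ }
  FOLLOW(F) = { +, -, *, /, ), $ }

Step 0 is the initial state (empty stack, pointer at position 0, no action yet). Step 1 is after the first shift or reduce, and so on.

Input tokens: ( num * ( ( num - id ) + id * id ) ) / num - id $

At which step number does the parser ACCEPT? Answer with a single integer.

Answer: 47

Derivation:
Step 1: shift (. Stack=[(] ptr=1 lookahead=num remaining=[num * ( ( num - id ) + id * id ) ) / num - id $]
Step 2: shift num. Stack=[( num] ptr=2 lookahead=* remaining=[* ( ( num - id ) + id * id ) ) / num - id $]
Step 3: reduce F->num. Stack=[( F] ptr=2 lookahead=* remaining=[* ( ( num - id ) + id * id ) ) / num - id $]
Step 4: reduce T->F. Stack=[( T] ptr=2 lookahead=* remaining=[* ( ( num - id ) + id * id ) ) / num - id $]
Step 5: shift *. Stack=[( T *] ptr=3 lookahead=( remaining=[( ( num - id ) + id * id ) ) / num - id $]
Step 6: shift (. Stack=[( T * (] ptr=4 lookahead=( remaining=[( num - id ) + id * id ) ) / num - id $]
Step 7: shift (. Stack=[( T * ( (] ptr=5 lookahead=num remaining=[num - id ) + id * id ) ) / num - id $]
Step 8: shift num. Stack=[( T * ( ( num] ptr=6 lookahead=- remaining=[- id ) + id * id ) ) / num - id $]
Step 9: reduce F->num. Stack=[( T * ( ( F] ptr=6 lookahead=- remaining=[- id ) + id * id ) ) / num - id $]
Step 10: reduce T->F. Stack=[( T * ( ( T] ptr=6 lookahead=- remaining=[- id ) + id * id ) ) / num - id $]
Step 11: reduce E->T. Stack=[( T * ( ( E] ptr=6 lookahead=- remaining=[- id ) + id * id ) ) / num - id $]
Step 12: shift -. Stack=[( T * ( ( E -] ptr=7 lookahead=id remaining=[id ) + id * id ) ) / num - id $]
Step 13: shift id. Stack=[( T * ( ( E - id] ptr=8 lookahead=) remaining=[) + id * id ) ) / num - id $]
Step 14: reduce F->id. Stack=[( T * ( ( E - F] ptr=8 lookahead=) remaining=[) + id * id ) ) / num - id $]
Step 15: reduce T->F. Stack=[( T * ( ( E - T] ptr=8 lookahead=) remaining=[) + id * id ) ) / num - id $]
Step 16: reduce E->E - T. Stack=[( T * ( ( E] ptr=8 lookahead=) remaining=[) + id * id ) ) / num - id $]
Step 17: shift ). Stack=[( T * ( ( E )] ptr=9 lookahead=+ remaining=[+ id * id ) ) / num - id $]
Step 18: reduce F->( E ). Stack=[( T * ( F] ptr=9 lookahead=+ remaining=[+ id * id ) ) / num - id $]
Step 19: reduce T->F. Stack=[( T * ( T] ptr=9 lookahead=+ remaining=[+ id * id ) ) / num - id $]
Step 20: reduce E->T. Stack=[( T * ( E] ptr=9 lookahead=+ remaining=[+ id * id ) ) / num - id $]
Step 21: shift +. Stack=[( T * ( E +] ptr=10 lookahead=id remaining=[id * id ) ) / num - id $]
Step 22: shift id. Stack=[( T * ( E + id] ptr=11 lookahead=* remaining=[* id ) ) / num - id $]
Step 23: reduce F->id. Stack=[( T * ( E + F] ptr=11 lookahead=* remaining=[* id ) ) / num - id $]
Step 24: reduce T->F. Stack=[( T * ( E + T] ptr=11 lookahead=* remaining=[* id ) ) / num - id $]
Step 25: shift *. Stack=[( T * ( E + T *] ptr=12 lookahead=id remaining=[id ) ) / num - id $]
Step 26: shift id. Stack=[( T * ( E + T * id] ptr=13 lookahead=) remaining=[) ) / num - id $]
Step 27: reduce F->id. Stack=[( T * ( E + T * F] ptr=13 lookahead=) remaining=[) ) / num - id $]
Step 28: reduce T->T * F. Stack=[( T * ( E + T] ptr=13 lookahead=) remaining=[) ) / num - id $]
Step 29: reduce E->E + T. Stack=[( T * ( E] ptr=13 lookahead=) remaining=[) ) / num - id $]
Step 30: shift ). Stack=[( T * ( E )] ptr=14 lookahead=) remaining=[) / num - id $]
Step 31: reduce F->( E ). Stack=[( T * F] ptr=14 lookahead=) remaining=[) / num - id $]
Step 32: reduce T->T * F. Stack=[( T] ptr=14 lookahead=) remaining=[) / num - id $]
Step 33: reduce E->T. Stack=[( E] ptr=14 lookahead=) remaining=[) / num - id $]
Step 34: shift ). Stack=[( E )] ptr=15 lookahead=/ remaining=[/ num - id $]
Step 35: reduce F->( E ). Stack=[F] ptr=15 lookahead=/ remaining=[/ num - id $]
Step 36: reduce T->F. Stack=[T] ptr=15 lookahead=/ remaining=[/ num - id $]
Step 37: shift /. Stack=[T /] ptr=16 lookahead=num remaining=[num - id $]
Step 38: shift num. Stack=[T / num] ptr=17 lookahead=- remaining=[- id $]
Step 39: reduce F->num. Stack=[T / F] ptr=17 lookahead=- remaining=[- id $]
Step 40: reduce T->T / F. Stack=[T] ptr=17 lookahead=- remaining=[- id $]
Step 41: reduce E->T. Stack=[E] ptr=17 lookahead=- remaining=[- id $]
Step 42: shift -. Stack=[E -] ptr=18 lookahead=id remaining=[id $]
Step 43: shift id. Stack=[E - id] ptr=19 lookahead=$ remaining=[$]
Step 44: reduce F->id. Stack=[E - F] ptr=19 lookahead=$ remaining=[$]
Step 45: reduce T->F. Stack=[E - T] ptr=19 lookahead=$ remaining=[$]
Step 46: reduce E->E - T. Stack=[E] ptr=19 lookahead=$ remaining=[$]
Step 47: accept. Stack=[E] ptr=19 lookahead=$ remaining=[$]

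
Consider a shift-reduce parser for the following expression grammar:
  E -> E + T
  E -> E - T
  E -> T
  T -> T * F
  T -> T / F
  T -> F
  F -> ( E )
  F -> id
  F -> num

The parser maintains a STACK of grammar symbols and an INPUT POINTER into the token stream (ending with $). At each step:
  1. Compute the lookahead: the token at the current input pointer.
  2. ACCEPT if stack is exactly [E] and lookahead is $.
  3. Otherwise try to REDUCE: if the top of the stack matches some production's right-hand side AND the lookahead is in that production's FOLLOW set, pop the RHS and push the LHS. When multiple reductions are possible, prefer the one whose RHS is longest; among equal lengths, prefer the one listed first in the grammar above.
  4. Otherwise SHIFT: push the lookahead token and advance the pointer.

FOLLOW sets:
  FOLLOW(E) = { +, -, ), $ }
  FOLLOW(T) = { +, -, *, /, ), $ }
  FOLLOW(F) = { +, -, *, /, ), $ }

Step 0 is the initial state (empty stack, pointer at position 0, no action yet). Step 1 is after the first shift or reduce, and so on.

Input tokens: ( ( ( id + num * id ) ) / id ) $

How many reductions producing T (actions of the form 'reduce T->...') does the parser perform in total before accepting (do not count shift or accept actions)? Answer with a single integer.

Step 1: shift (. Stack=[(] ptr=1 lookahead=( remaining=[( ( id + num * id ) ) / id ) $]
Step 2: shift (. Stack=[( (] ptr=2 lookahead=( remaining=[( id + num * id ) ) / id ) $]
Step 3: shift (. Stack=[( ( (] ptr=3 lookahead=id remaining=[id + num * id ) ) / id ) $]
Step 4: shift id. Stack=[( ( ( id] ptr=4 lookahead=+ remaining=[+ num * id ) ) / id ) $]
Step 5: reduce F->id. Stack=[( ( ( F] ptr=4 lookahead=+ remaining=[+ num * id ) ) / id ) $]
Step 6: reduce T->F. Stack=[( ( ( T] ptr=4 lookahead=+ remaining=[+ num * id ) ) / id ) $]
Step 7: reduce E->T. Stack=[( ( ( E] ptr=4 lookahead=+ remaining=[+ num * id ) ) / id ) $]
Step 8: shift +. Stack=[( ( ( E +] ptr=5 lookahead=num remaining=[num * id ) ) / id ) $]
Step 9: shift num. Stack=[( ( ( E + num] ptr=6 lookahead=* remaining=[* id ) ) / id ) $]
Step 10: reduce F->num. Stack=[( ( ( E + F] ptr=6 lookahead=* remaining=[* id ) ) / id ) $]
Step 11: reduce T->F. Stack=[( ( ( E + T] ptr=6 lookahead=* remaining=[* id ) ) / id ) $]
Step 12: shift *. Stack=[( ( ( E + T *] ptr=7 lookahead=id remaining=[id ) ) / id ) $]
Step 13: shift id. Stack=[( ( ( E + T * id] ptr=8 lookahead=) remaining=[) ) / id ) $]
Step 14: reduce F->id. Stack=[( ( ( E + T * F] ptr=8 lookahead=) remaining=[) ) / id ) $]
Step 15: reduce T->T * F. Stack=[( ( ( E + T] ptr=8 lookahead=) remaining=[) ) / id ) $]
Step 16: reduce E->E + T. Stack=[( ( ( E] ptr=8 lookahead=) remaining=[) ) / id ) $]
Step 17: shift ). Stack=[( ( ( E )] ptr=9 lookahead=) remaining=[) / id ) $]
Step 18: reduce F->( E ). Stack=[( ( F] ptr=9 lookahead=) remaining=[) / id ) $]
Step 19: reduce T->F. Stack=[( ( T] ptr=9 lookahead=) remaining=[) / id ) $]
Step 20: reduce E->T. Stack=[( ( E] ptr=9 lookahead=) remaining=[) / id ) $]
Step 21: shift ). Stack=[( ( E )] ptr=10 lookahead=/ remaining=[/ id ) $]
Step 22: reduce F->( E ). Stack=[( F] ptr=10 lookahead=/ remaining=[/ id ) $]
Step 23: reduce T->F. Stack=[( T] ptr=10 lookahead=/ remaining=[/ id ) $]
Step 24: shift /. Stack=[( T /] ptr=11 lookahead=id remaining=[id ) $]
Step 25: shift id. Stack=[( T / id] ptr=12 lookahead=) remaining=[) $]
Step 26: reduce F->id. Stack=[( T / F] ptr=12 lookahead=) remaining=[) $]
Step 27: reduce T->T / F. Stack=[( T] ptr=12 lookahead=) remaining=[) $]
Step 28: reduce E->T. Stack=[( E] ptr=12 lookahead=) remaining=[) $]
Step 29: shift ). Stack=[( E )] ptr=13 lookahead=$ remaining=[$]
Step 30: reduce F->( E ). Stack=[F] ptr=13 lookahead=$ remaining=[$]
Step 31: reduce T->F. Stack=[T] ptr=13 lookahead=$ remaining=[$]
Step 32: reduce E->T. Stack=[E] ptr=13 lookahead=$ remaining=[$]
Step 33: accept. Stack=[E] ptr=13 lookahead=$ remaining=[$]

Answer: 7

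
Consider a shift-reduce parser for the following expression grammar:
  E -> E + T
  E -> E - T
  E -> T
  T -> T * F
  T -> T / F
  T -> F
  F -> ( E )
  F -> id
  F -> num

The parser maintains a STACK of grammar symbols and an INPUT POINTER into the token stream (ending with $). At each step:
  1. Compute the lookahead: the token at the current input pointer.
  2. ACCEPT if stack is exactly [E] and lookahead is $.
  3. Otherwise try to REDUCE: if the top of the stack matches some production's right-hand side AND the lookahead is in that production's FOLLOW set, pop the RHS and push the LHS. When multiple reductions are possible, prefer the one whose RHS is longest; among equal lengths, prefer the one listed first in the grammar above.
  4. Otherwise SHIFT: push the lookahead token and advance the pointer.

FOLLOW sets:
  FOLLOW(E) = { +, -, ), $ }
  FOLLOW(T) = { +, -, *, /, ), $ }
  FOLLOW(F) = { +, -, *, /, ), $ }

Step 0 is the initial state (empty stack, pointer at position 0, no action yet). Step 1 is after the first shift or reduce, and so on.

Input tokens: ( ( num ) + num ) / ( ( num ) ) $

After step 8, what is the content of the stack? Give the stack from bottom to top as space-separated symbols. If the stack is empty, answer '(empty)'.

Answer: ( F

Derivation:
Step 1: shift (. Stack=[(] ptr=1 lookahead=( remaining=[( num ) + num ) / ( ( num ) ) $]
Step 2: shift (. Stack=[( (] ptr=2 lookahead=num remaining=[num ) + num ) / ( ( num ) ) $]
Step 3: shift num. Stack=[( ( num] ptr=3 lookahead=) remaining=[) + num ) / ( ( num ) ) $]
Step 4: reduce F->num. Stack=[( ( F] ptr=3 lookahead=) remaining=[) + num ) / ( ( num ) ) $]
Step 5: reduce T->F. Stack=[( ( T] ptr=3 lookahead=) remaining=[) + num ) / ( ( num ) ) $]
Step 6: reduce E->T. Stack=[( ( E] ptr=3 lookahead=) remaining=[) + num ) / ( ( num ) ) $]
Step 7: shift ). Stack=[( ( E )] ptr=4 lookahead=+ remaining=[+ num ) / ( ( num ) ) $]
Step 8: reduce F->( E ). Stack=[( F] ptr=4 lookahead=+ remaining=[+ num ) / ( ( num ) ) $]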